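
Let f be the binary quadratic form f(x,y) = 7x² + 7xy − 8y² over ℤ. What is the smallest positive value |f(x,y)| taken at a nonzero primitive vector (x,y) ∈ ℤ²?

river: ρ → (-8,9,6)
river: ρ → (6,15,-2)
river: ρ → (-2,13,13)
river: ρ → (13,13,-2)
river: ρ → (-2,15,6)
river: ρ → (6,9,-8)
river: ρ → (-8,7,7)
river: ρ → (7,7,-8)
closes: descent 0, river 8
min |a| on river = 2

2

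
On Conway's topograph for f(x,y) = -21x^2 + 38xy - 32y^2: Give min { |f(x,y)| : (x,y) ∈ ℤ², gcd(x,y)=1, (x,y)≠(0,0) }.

translate: b→4 (≡-38 mod 42), so (21,-38,32)→(21,4,15)
flip: (21,4,15)→(15,-4,21)
reduced (well bottom): (15,-4,21) with a≤c, −a<b≤a
well minimum |f| = |-15| = 15 (negative-definite)

15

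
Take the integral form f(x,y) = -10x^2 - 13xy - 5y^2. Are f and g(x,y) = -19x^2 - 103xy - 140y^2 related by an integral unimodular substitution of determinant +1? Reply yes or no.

D₁ = -31, D₂ = -31
f is negative-definite; reduce −f:
−f: translate: b→-7 (≡13 mod 20), so (10,13,5)→(10,-7,2)
−f: flip: (10,-7,2)→(2,7,10)
−f: translate: b→-1 (≡7 mod 4), so (2,7,10)→(2,-1,4)
−f: reduced (well bottom): (2,-1,4) with a≤c, −a<b≤a
flip sign back: reduced form of f is (-2,1,-4)
g is negative-definite; reduce −g:
−g: translate: b→-11 (≡103 mod 38), so (19,103,140)→(19,-11,2)
−g: flip: (19,-11,2)→(2,11,19)
−g: translate: b→-1 (≡11 mod 4), so (2,11,19)→(2,-1,4)
−g: reduced (well bottom): (2,-1,4) with a≤c, −a<b≤a
flip sign back: reduced form of g is (-2,1,-4)
reduced forms (-2, 1, -4) vs (-2, 1, -4) ⇒ equivalent

yes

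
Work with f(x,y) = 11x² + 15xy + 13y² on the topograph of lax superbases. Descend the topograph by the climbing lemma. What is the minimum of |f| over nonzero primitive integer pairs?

translate: b→-7 (≡15 mod 22), so (11,15,13)→(11,-7,9)
flip: (11,-7,9)→(9,7,11)
reduced (well bottom): (9,7,11) with a≤c, −a<b≤a
well minimum = a = 9

9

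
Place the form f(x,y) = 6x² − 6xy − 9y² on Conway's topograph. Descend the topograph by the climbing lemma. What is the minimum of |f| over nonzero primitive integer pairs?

descent: ρ → (-9,6,6)  [lands on river]
river: ρ → (6,6,-9)
river: ρ → (-9,12,3)
river: ρ → (3,12,-9)
closes: descent 1, river 4
min |a| on river = 3

3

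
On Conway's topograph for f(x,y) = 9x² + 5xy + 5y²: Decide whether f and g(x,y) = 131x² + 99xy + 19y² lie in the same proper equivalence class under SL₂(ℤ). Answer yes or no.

D₁ = -155, D₂ = -155
f: flip: (9,5,5)→(5,-5,9)
f: translate: b→5 (≡-5 mod 10), so (5,-5,9)→(5,5,9)
f: reduced (well bottom): (5,5,9) with a≤c, −a<b≤a
g: flip: (131,99,19)→(19,-99,131)
g: translate: b→15 (≡-99 mod 38), so (19,-99,131)→(19,15,5)
g: flip: (19,15,5)→(5,-15,19)
g: translate: b→5 (≡-15 mod 10), so (5,-15,19)→(5,5,9)
g: reduced (well bottom): (5,5,9) with a≤c, −a<b≤a
reduced forms (5, 5, 9) vs (5, 5, 9) ⇒ equivalent

yes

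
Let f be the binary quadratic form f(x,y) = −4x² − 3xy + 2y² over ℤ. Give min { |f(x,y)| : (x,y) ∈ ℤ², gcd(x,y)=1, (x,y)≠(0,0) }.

descent: ρ → (2,3,-4)  [lands on river]
river: ρ → (-4,5,1)
river: ρ → (1,5,-4)
river: ρ → (-4,3,2)
river: ρ → (2,5,-2)
river: ρ → (-2,3,4)
river: ρ → (4,5,-1)
river: ρ → (-1,5,4)
river: ρ → (4,3,-2)
river: ρ → (-2,5,2)
closes: descent 1, river 10
min |a| on river = 1

1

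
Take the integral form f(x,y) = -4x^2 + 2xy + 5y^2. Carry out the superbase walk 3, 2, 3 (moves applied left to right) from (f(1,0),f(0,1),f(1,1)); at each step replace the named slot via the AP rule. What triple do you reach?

start (-4,5,3) = (f(1,0),f(0,1),f(1,1))
replace slot 3: 2·((-4)+5) − 3 = -1 → (-4,5,-1)
replace slot 2: 2·((-4)+(-1)) − 5 = -15 → (-4,-15,-1)
replace slot 3: 2·((-4)+(-15)) − (-1) = -37 → (-4,-15,-37)

-4,-15,-37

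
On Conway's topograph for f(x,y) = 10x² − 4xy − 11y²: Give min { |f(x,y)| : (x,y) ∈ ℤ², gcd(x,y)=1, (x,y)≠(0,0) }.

descent: ρ → (-11,4,10)  [lands on river]
river: ρ → (10,16,-5)
river: ρ → (-5,14,13)
river: ρ → (13,12,-6)
river: ρ → (-6,12,13)
river: ρ → (13,14,-5)
river: ρ → (-5,16,10)
river: ρ → (10,4,-11)
river: ρ → (-11,18,3)
river: ρ → (3,18,-11)
closes: descent 1, river 10
min |a| on river = 3

3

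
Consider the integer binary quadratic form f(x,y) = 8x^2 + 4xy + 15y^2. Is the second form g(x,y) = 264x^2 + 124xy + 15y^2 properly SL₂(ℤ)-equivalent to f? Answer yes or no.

D₁ = -464, D₂ = -464
f: reduced (well bottom): (8,4,15) with a≤c, −a<b≤a
g: flip: (264,124,15)→(15,-124,264)
g: translate: b→-4 (≡-124 mod 30), so (15,-124,264)→(15,-4,8)
g: flip: (15,-4,8)→(8,4,15)
g: reduced (well bottom): (8,4,15) with a≤c, −a<b≤a
reduced forms (8, 4, 15) vs (8, 4, 15) ⇒ equivalent

yes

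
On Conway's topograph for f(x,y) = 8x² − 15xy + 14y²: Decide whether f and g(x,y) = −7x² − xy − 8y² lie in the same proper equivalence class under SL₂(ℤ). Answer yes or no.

D₁ = -223, D₂ = -223
f: translate: b→1 (≡-15 mod 16), so (8,-15,14)→(8,1,7)
f: flip: (8,1,7)→(7,-1,8)
f: reduced (well bottom): (7,-1,8) with a≤c, −a<b≤a
g is negative-definite; reduce −g:
−g: reduced (well bottom): (7,1,8) with a≤c, −a<b≤a
flip sign back: reduced form of g is (-7,-1,-8)
reduced forms (7, -1, 8) vs (-7, -1, -8) ⇒ inequivalent

no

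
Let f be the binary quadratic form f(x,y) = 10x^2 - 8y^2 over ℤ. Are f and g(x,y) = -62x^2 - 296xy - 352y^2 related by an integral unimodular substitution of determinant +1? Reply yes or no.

D₁ = 320, D₂ = 320
river cycle of f (length 2): (-8, 16, 2), (2, 16, -8)
river cycle of g (length 2): (-8, 16, 2), (2, 16, -8)
cycles coincide ⇒ equivalent

yes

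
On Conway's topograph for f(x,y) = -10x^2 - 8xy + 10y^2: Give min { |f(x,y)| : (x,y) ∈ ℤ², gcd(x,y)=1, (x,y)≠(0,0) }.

descent: ρ → (10,8,-10)  [lands on river]
river: ρ → (-10,12,8)
river: ρ → (8,20,-2)
river: ρ → (-2,20,8)
river: ρ → (8,12,-10)
river: ρ → (-10,8,10)
river: ρ → (10,12,-8)
river: ρ → (-8,20,2)
river: ρ → (2,20,-8)
river: ρ → (-8,12,10)
closes: descent 1, river 10
min |a| on river = 2

2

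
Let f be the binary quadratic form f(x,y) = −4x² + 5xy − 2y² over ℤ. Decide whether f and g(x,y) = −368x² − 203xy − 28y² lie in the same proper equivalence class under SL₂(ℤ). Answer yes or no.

D₁ = -7, D₂ = -7
f is negative-definite; reduce −f:
−f: translate: b→3 (≡-5 mod 8), so (4,-5,2)→(4,3,1)
−f: flip: (4,3,1)→(1,-3,4)
−f: translate: b→1 (≡-3 mod 2), so (1,-3,4)→(1,1,2)
−f: reduced (well bottom): (1,1,2) with a≤c, −a<b≤a
flip sign back: reduced form of f is (-1,-1,-2)
g is negative-definite; reduce −g:
−g: flip: (368,203,28)→(28,-203,368)
−g: translate: b→21 (≡-203 mod 56), so (28,-203,368)→(28,21,4)
−g: flip: (28,21,4)→(4,-21,28)
−g: translate: b→3 (≡-21 mod 8), so (4,-21,28)→(4,3,1)
−g: flip: (4,3,1)→(1,-3,4)
−g: translate: b→1 (≡-3 mod 2), so (1,-3,4)→(1,1,2)
−g: reduced (well bottom): (1,1,2) with a≤c, −a<b≤a
flip sign back: reduced form of g is (-1,-1,-2)
reduced forms (-1, -1, -2) vs (-1, -1, -2) ⇒ equivalent

yes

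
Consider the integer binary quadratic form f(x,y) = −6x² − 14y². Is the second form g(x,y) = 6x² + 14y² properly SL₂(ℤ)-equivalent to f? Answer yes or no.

D₁ = -336, D₂ = -336
f is negative-definite; reduce −f:
−f: reduced (well bottom): (6,0,14) with a≤c, −a<b≤a
flip sign back: reduced form of f is (-6,0,-14)
g: reduced (well bottom): (6,0,14) with a≤c, −a<b≤a
reduced forms (-6, 0, -14) vs (6, 0, 14) ⇒ inequivalent

no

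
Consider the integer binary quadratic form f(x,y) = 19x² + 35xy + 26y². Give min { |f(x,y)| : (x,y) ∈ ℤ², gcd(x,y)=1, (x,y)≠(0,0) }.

translate: b→-3 (≡35 mod 38), so (19,35,26)→(19,-3,10)
flip: (19,-3,10)→(10,3,19)
reduced (well bottom): (10,3,19) with a≤c, −a<b≤a
well minimum = a = 10

10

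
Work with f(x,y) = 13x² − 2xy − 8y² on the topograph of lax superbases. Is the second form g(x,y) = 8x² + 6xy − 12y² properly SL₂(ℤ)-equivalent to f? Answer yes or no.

D₁ = 420, D₂ = 420
river cycle of f (length 4): (-8, 18, 3), (3, 18, -8), (-8, 14, 7), (7, 14, -8)
river cycle of g (length 6): (-12, 18, 2), (2, 18, -12), (-12, 6, 8), (8, 10, -10), (-10, 10, 8), (8, 6, -12)
cycles differ ⇒ inequivalent

no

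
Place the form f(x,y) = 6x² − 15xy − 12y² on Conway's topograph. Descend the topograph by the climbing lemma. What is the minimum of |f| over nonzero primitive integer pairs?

descent: ρ → (-12,15,6)  [lands on river]
river: ρ → (6,21,-3)
river: ρ → (-3,21,6)
river: ρ → (6,15,-12)
river: ρ → (-12,9,9)
river: ρ → (9,9,-12)
closes: descent 1, river 6
min |a| on river = 3

3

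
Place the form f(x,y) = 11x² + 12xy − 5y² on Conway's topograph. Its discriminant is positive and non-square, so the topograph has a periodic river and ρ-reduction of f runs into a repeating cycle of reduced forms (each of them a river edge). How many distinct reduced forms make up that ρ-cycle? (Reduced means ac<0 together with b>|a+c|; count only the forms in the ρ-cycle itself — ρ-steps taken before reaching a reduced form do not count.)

D = 364, ⌊√D⌋ = 19
river: ρ → (-5,18,2)
river: ρ → (2,18,-5)
river: ρ → (-5,12,11)
river: ρ → (11,10,-6)
river: ρ → (-6,14,7)
river: ρ → (7,14,-6)
river: ρ → (-6,10,11)
river: ρ → (11,12,-5)
ρ-cycle length = 8 (tail of 0 descent steps not counted)

8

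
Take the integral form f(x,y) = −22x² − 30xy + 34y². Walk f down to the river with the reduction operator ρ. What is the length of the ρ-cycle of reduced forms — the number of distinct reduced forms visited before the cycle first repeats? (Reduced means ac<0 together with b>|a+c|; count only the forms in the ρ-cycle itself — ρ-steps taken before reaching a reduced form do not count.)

D = 3892, ⌊√D⌋ = 62
descent: ρ → (34,30,-22)  [lands on river]
river: ρ → (-22,58,6)
river: ρ → (6,62,-2)
river: ρ → (-2,62,6)
river: ρ → (6,58,-22)
river: ρ → (-22,30,34)
river: ρ → (34,38,-18)
river: ρ → (-18,34,38)
river: ρ → (38,42,-14)
river: ρ → (-14,42,38)
river: ρ → (38,34,-18)
river: ρ → (-18,38,34)
ρ-cycle length = 12 (tail of 1 descent step not counted)

12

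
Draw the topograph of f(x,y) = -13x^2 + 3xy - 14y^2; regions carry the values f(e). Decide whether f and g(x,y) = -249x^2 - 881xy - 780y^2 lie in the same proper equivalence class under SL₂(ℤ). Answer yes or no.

D₁ = -719, D₂ = -719
f is negative-definite; reduce −f:
−f: reduced (well bottom): (13,-3,14) with a≤c, −a<b≤a
flip sign back: reduced form of f is (-13,3,-14)
g is negative-definite; reduce −g:
−g: translate: b→-115 (≡881 mod 498), so (249,881,780)→(249,-115,14)
−g: flip: (249,-115,14)→(14,115,249)
−g: translate: b→3 (≡115 mod 28), so (14,115,249)→(14,3,13)
−g: flip: (14,3,13)→(13,-3,14)
−g: reduced (well bottom): (13,-3,14) with a≤c, −a<b≤a
flip sign back: reduced form of g is (-13,3,-14)
reduced forms (-13, 3, -14) vs (-13, 3, -14) ⇒ equivalent

yes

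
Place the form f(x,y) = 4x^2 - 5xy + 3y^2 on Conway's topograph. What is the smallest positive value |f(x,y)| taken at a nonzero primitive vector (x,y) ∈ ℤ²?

translate: b→3 (≡-5 mod 8), so (4,-5,3)→(4,3,2)
flip: (4,3,2)→(2,-3,4)
translate: b→1 (≡-3 mod 4), so (2,-3,4)→(2,1,3)
reduced (well bottom): (2,1,3) with a≤c, −a<b≤a
well minimum = a = 2

2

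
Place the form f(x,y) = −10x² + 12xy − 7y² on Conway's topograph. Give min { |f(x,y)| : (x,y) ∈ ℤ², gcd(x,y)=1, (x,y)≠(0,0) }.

translate: b→8 (≡-12 mod 20), so (10,-12,7)→(10,8,5)
flip: (10,8,5)→(5,-8,10)
translate: b→2 (≡-8 mod 10), so (5,-8,10)→(5,2,7)
reduced (well bottom): (5,2,7) with a≤c, −a<b≤a
well minimum |f| = |-5| = 5 (negative-definite)

5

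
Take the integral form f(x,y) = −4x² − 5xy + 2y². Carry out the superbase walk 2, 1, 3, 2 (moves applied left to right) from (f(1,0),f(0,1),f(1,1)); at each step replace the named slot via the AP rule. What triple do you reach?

start (-4,2,-7) = (f(1,0),f(0,1),f(1,1))
replace slot 2: 2·((-4)+(-7)) − 2 = -24 → (-4,-24,-7)
replace slot 1: 2·((-24)+(-7)) − (-4) = -58 → (-58,-24,-7)
replace slot 3: 2·((-58)+(-24)) − (-7) = -157 → (-58,-24,-157)
replace slot 2: 2·((-58)+(-157)) − (-24) = -406 → (-58,-406,-157)

-58,-406,-157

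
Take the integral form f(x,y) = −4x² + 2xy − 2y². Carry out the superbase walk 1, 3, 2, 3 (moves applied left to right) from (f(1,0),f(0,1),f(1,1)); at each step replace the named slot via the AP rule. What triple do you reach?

start (-4,-2,-4) = (f(1,0),f(0,1),f(1,1))
replace slot 1: 2·((-2)+(-4)) − (-4) = -8 → (-8,-2,-4)
replace slot 3: 2·((-8)+(-2)) − (-4) = -16 → (-8,-2,-16)
replace slot 2: 2·((-8)+(-16)) − (-2) = -46 → (-8,-46,-16)
replace slot 3: 2·((-8)+(-46)) − (-16) = -92 → (-8,-46,-92)

-8,-46,-92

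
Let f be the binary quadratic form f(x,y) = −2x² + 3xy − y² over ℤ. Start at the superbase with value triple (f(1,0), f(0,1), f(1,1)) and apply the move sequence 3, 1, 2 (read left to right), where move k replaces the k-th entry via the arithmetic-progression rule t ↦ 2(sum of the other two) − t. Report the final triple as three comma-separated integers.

start (-2,-1,0) = (f(1,0),f(0,1),f(1,1))
replace slot 3: 2·((-2)+(-1)) − 0 = -6 → (-2,-1,-6)
replace slot 1: 2·((-1)+(-6)) − (-2) = -12 → (-12,-1,-6)
replace slot 2: 2·((-12)+(-6)) − (-1) = -35 → (-12,-35,-6)

-12,-35,-6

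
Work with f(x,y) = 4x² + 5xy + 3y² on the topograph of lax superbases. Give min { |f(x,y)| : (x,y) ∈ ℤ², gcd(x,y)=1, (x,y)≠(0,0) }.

translate: b→-3 (≡5 mod 8), so (4,5,3)→(4,-3,2)
flip: (4,-3,2)→(2,3,4)
translate: b→-1 (≡3 mod 4), so (2,3,4)→(2,-1,3)
reduced (well bottom): (2,-1,3) with a≤c, −a<b≤a
well minimum = a = 2

2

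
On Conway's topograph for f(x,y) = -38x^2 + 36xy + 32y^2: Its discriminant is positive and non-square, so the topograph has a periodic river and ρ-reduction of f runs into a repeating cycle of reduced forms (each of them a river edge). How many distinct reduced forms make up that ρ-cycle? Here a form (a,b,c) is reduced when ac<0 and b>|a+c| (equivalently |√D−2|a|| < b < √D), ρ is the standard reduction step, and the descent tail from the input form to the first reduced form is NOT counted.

D = 6160, ⌊√D⌋ = 78
river: ρ → (32,28,-42)
river: ρ → (-42,56,18)
river: ρ → (18,52,-48)
river: ρ → (-48,44,22)
river: ρ → (22,44,-48)
river: ρ → (-48,52,18)
river: ρ → (18,56,-42)
river: ρ → (-42,28,32)
river: ρ → (32,36,-38)
river: ρ → (-38,40,30)
river: ρ → (30,20,-48)
river: ρ → (-48,76,2)
river: ρ → (2,76,-48)
river: ρ → (-48,20,30)
river: ρ → (30,40,-38)
river: ρ → (-38,36,32)
ρ-cycle length = 16 (tail of 0 descent steps not counted)

16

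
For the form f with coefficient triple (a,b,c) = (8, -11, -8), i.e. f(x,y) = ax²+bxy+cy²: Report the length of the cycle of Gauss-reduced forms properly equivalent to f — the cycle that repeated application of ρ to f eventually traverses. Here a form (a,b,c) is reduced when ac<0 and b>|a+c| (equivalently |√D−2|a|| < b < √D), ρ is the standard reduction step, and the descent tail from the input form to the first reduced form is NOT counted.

D = 377, ⌊√D⌋ = 19
descent: ρ → (-8,11,8)  [lands on river]
river: ρ → (8,5,-11)
river: ρ → (-11,17,2)
river: ρ → (2,19,-2)
river: ρ → (-2,17,11)
river: ρ → (11,5,-8)
ρ-cycle length = 6 (tail of 1 descent step not counted)

6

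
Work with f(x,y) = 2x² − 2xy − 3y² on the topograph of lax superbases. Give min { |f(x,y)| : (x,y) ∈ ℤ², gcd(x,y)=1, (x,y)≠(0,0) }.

descent: ρ → (-3,2,2)  [lands on river]
river: ρ → (2,2,-3)
river: ρ → (-3,4,1)
river: ρ → (1,4,-3)
closes: descent 1, river 4
min |a| on river = 1

1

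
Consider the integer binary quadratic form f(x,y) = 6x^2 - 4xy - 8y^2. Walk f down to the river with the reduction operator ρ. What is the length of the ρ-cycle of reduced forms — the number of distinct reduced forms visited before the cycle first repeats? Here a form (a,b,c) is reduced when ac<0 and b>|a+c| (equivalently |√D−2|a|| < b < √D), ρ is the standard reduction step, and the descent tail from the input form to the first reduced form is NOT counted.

D = 208, ⌊√D⌋ = 14
descent: ρ → (-8,4,6)  [lands on river]
river: ρ → (6,8,-6)
river: ρ → (-6,4,8)
river: ρ → (8,12,-2)
river: ρ → (-2,12,8)
river: ρ → (8,4,-6)
river: ρ → (-6,8,6)
river: ρ → (6,4,-8)
river: ρ → (-8,12,2)
river: ρ → (2,12,-8)
ρ-cycle length = 10 (tail of 1 descent step not counted)

10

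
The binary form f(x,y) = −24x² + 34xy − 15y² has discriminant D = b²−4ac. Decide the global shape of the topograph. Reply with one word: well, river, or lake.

D = b²−4ac = 34² − 4·(-24)·(-15) = -284
D < 0 ⇒ definite ⇒ every region one sign ⇒ single well

well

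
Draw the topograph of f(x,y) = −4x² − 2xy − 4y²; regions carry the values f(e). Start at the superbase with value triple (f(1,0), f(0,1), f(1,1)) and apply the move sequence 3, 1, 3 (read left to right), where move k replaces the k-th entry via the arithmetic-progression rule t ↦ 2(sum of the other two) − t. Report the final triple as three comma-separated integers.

start (-4,-4,-10) = (f(1,0),f(0,1),f(1,1))
replace slot 3: 2·((-4)+(-4)) − (-10) = -6 → (-4,-4,-6)
replace slot 1: 2·((-4)+(-6)) − (-4) = -16 → (-16,-4,-6)
replace slot 3: 2·((-16)+(-4)) − (-6) = -34 → (-16,-4,-34)

-16,-4,-34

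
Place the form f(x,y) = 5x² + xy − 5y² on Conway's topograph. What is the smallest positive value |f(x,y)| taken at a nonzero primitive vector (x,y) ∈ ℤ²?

river: ρ → (-5,9,1)
river: ρ → (1,9,-5)
river: ρ → (-5,1,5)
river: ρ → (5,9,-1)
river: ρ → (-1,9,5)
river: ρ → (5,1,-5)
closes: descent 0, river 6
min |a| on river = 1

1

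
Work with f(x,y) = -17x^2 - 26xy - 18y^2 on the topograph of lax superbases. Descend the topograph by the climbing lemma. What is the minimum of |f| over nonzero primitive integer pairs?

translate: b→-8 (≡26 mod 34), so (17,26,18)→(17,-8,9)
flip: (17,-8,9)→(9,8,17)
reduced (well bottom): (9,8,17) with a≤c, −a<b≤a
well minimum |f| = |-9| = 9 (negative-definite)

9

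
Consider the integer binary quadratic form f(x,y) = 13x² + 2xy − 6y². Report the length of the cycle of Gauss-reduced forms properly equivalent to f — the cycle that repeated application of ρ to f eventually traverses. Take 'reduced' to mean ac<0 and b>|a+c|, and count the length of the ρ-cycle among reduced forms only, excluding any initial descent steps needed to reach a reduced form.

D = 316, ⌊√D⌋ = 17
descent: ρ → (-6,10,9)  [lands on river]
river: ρ → (9,8,-7)
river: ρ → (-7,6,10)
river: ρ → (10,14,-3)
river: ρ → (-3,16,5)
river: ρ → (5,14,-6)
ρ-cycle length = 6 (tail of 1 descent step not counted)

6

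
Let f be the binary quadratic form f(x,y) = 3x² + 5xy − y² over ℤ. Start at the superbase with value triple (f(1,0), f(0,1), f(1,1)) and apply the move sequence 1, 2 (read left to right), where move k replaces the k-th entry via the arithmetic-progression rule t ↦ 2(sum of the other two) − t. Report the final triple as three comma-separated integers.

start (3,-1,7) = (f(1,0),f(0,1),f(1,1))
replace slot 1: 2·((-1)+7) − 3 = 9 → (9,-1,7)
replace slot 2: 2·(9+7) − (-1) = 33 → (9,33,7)

9,33,7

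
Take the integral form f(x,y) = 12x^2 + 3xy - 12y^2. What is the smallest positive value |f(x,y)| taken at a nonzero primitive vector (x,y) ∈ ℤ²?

river: ρ → (-12,21,3)
river: ρ → (3,21,-12)
river: ρ → (-12,3,12)
river: ρ → (12,21,-3)
river: ρ → (-3,21,12)
river: ρ → (12,3,-12)
closes: descent 0, river 6
min |a| on river = 3

3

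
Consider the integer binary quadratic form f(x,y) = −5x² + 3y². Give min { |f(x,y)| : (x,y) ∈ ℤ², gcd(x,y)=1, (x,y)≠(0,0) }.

descent: ρ → (3,6,-2)  [lands on river]
river: ρ → (-2,6,3)
closes: descent 1, river 2
min |a| on river = 2

2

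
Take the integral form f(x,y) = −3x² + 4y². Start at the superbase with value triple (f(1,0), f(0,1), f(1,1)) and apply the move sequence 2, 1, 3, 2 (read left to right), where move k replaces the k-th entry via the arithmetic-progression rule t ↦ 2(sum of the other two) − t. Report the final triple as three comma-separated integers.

start (-3,4,1) = (f(1,0),f(0,1),f(1,1))
replace slot 2: 2·((-3)+1) − 4 = -8 → (-3,-8,1)
replace slot 1: 2·((-8)+1) − (-3) = -11 → (-11,-8,1)
replace slot 3: 2·((-11)+(-8)) − 1 = -39 → (-11,-8,-39)
replace slot 2: 2·((-11)+(-39)) − (-8) = -92 → (-11,-92,-39)

-11,-92,-39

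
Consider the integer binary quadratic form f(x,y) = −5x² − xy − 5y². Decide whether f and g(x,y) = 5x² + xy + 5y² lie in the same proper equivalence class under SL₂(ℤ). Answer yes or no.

D₁ = -99, D₂ = -99
f is negative-definite; reduce −f:
−f: reduced (well bottom): (5,1,5) with a≤c, −a<b≤a
flip sign back: reduced form of f is (-5,-1,-5)
g: reduced (well bottom): (5,1,5) with a≤c, −a<b≤a
reduced forms (-5, -1, -5) vs (5, 1, 5) ⇒ inequivalent

no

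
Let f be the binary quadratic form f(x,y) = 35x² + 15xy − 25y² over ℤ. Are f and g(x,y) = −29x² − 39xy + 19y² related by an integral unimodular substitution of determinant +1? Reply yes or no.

D₁ = 3725, D₂ = 3725
river cycle of f (length 10): (-25, 35, 25), (25, 15, -35), (-35, 55, 5), (5, 55, -35), (-35, 15, 25), (25, 35, -25), (-25, 15, 35), (35, 55, -5), (-5, 55, 35), (35, 15, -25)
river cycle of g (length 14): (19, 39, -29), (-29, 19, 29), (29, 39, -19), (-19, 37, 31), (31, 25, -25), (-25, 25, 31), (31, 37, -19), (-19, 39, 29), (29, 19, -29), (-29, 39, 19), … (4 more)
cycles differ ⇒ inequivalent

no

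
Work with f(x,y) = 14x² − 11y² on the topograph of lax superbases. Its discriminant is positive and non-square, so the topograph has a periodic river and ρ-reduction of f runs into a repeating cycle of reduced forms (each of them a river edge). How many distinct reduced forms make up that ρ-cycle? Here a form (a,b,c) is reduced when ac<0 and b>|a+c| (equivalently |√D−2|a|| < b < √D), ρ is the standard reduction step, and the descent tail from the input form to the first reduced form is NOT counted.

D = 616, ⌊√D⌋ = 24
descent: ρ → (-11,22,3)  [lands on river]
river: ρ → (3,20,-18)
river: ρ → (-18,16,5)
river: ρ → (5,24,-2)
river: ρ → (-2,24,5)
river: ρ → (5,16,-18)
river: ρ → (-18,20,3)
river: ρ → (3,22,-11)
ρ-cycle length = 8 (tail of 1 descent step not counted)

8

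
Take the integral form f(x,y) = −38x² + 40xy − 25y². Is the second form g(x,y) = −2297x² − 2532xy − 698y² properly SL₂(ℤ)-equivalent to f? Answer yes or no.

D₁ = -2200, D₂ = -2200
f is negative-definite; reduce −f:
−f: translate: b→36 (≡-40 mod 76), so (38,-40,25)→(38,36,23)
−f: flip: (38,36,23)→(23,-36,38)
−f: translate: b→10 (≡-36 mod 46), so (23,-36,38)→(23,10,25)
−f: reduced (well bottom): (23,10,25) with a≤c, −a<b≤a
flip sign back: reduced form of f is (-23,-10,-25)
g is negative-definite; reduce −g:
−g: translate: b→-2062 (≡2532 mod 4594), so (2297,2532,698)→(2297,-2062,463)
−g: flip: (2297,-2062,463)→(463,2062,2297)
−g: translate: b→210 (≡2062 mod 926), so (463,2062,2297)→(463,210,25)
−g: flip: (463,210,25)→(25,-210,463)
−g: translate: b→-10 (≡-210 mod 50), so (25,-210,463)→(25,-10,23)
−g: flip: (25,-10,23)→(23,10,25)
−g: reduced (well bottom): (23,10,25) with a≤c, −a<b≤a
flip sign back: reduced form of g is (-23,-10,-25)
reduced forms (-23, -10, -25) vs (-23, -10, -25) ⇒ equivalent

yes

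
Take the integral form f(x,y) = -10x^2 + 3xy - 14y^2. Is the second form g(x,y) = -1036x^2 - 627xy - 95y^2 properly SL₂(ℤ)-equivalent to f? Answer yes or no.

D₁ = -551, D₂ = -551
f is negative-definite; reduce −f:
−f: reduced (well bottom): (10,-3,14) with a≤c, −a<b≤a
flip sign back: reduced form of f is (-10,3,-14)
g is negative-definite; reduce −g:
−g: flip: (1036,627,95)→(95,-627,1036)
−g: translate: b→-57 (≡-627 mod 190), so (95,-627,1036)→(95,-57,10)
−g: flip: (95,-57,10)→(10,57,95)
−g: translate: b→-3 (≡57 mod 20), so (10,57,95)→(10,-3,14)
−g: reduced (well bottom): (10,-3,14) with a≤c, −a<b≤a
flip sign back: reduced form of g is (-10,3,-14)
reduced forms (-10, 3, -14) vs (-10, 3, -14) ⇒ equivalent

yes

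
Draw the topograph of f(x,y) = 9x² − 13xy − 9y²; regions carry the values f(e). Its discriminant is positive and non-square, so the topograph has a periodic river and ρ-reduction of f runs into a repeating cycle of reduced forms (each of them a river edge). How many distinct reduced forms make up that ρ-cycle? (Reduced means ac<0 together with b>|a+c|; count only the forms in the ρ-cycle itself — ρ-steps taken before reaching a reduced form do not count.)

D = 493, ⌊√D⌋ = 22
descent: ρ → (-9,13,9)  [lands on river]
river: ρ → (9,5,-13)
river: ρ → (-13,21,1)
river: ρ → (1,21,-13)
river: ρ → (-13,5,9)
river: ρ → (9,13,-9)
river: ρ → (-9,5,13)
river: ρ → (13,21,-1)
river: ρ → (-1,21,13)
river: ρ → (13,5,-9)
ρ-cycle length = 10 (tail of 1 descent step not counted)

10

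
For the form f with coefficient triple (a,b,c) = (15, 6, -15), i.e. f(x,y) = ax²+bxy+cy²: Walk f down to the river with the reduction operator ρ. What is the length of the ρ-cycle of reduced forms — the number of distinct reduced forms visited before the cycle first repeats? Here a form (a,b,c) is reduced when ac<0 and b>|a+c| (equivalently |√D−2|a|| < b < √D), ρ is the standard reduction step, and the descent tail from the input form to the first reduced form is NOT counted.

D = 936, ⌊√D⌋ = 30
river: ρ → (-15,24,6)
river: ρ → (6,24,-15)
river: ρ → (-15,6,15)
river: ρ → (15,24,-6)
river: ρ → (-6,24,15)
river: ρ → (15,6,-15)
ρ-cycle length = 6 (tail of 0 descent steps not counted)

6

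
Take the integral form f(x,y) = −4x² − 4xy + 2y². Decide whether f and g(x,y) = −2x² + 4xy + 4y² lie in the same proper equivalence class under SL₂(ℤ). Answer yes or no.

D₁ = 48, D₂ = 48
river cycle of f (length 2): (2, 4, -4), (-4, 4, 2)
river cycle of g (length 2): (4, 4, -2), (-2, 4, 4)
cycles differ ⇒ inequivalent

no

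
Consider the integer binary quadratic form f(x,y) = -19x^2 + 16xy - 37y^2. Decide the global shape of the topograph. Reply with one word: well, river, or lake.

D = b²−4ac = 16² − 4·(-19)·(-37) = -2556
D < 0 ⇒ definite ⇒ every region one sign ⇒ single well

well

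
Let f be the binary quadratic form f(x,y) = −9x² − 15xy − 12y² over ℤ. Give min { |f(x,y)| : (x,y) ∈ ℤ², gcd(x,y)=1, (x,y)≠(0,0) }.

translate: b→-3 (≡15 mod 18), so (9,15,12)→(9,-3,6)
flip: (9,-3,6)→(6,3,9)
reduced (well bottom): (6,3,9) with a≤c, −a<b≤a
well minimum |f| = |-6| = 6 (negative-definite)

6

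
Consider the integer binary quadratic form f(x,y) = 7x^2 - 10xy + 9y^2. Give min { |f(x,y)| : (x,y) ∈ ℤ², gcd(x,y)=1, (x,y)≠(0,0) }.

translate: b→4 (≡-10 mod 14), so (7,-10,9)→(7,4,6)
flip: (7,4,6)→(6,-4,7)
reduced (well bottom): (6,-4,7) with a≤c, −a<b≤a
well minimum = a = 6

6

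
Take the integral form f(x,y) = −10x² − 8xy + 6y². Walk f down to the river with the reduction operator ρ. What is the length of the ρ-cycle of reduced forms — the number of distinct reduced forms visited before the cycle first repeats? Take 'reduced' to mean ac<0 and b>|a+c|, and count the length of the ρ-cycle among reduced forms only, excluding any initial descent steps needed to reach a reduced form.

D = 304, ⌊√D⌋ = 17
descent: ρ → (6,8,-10)  [lands on river]
river: ρ → (-10,12,4)
river: ρ → (4,12,-10)
river: ρ → (-10,8,6)
river: ρ → (6,16,-2)
river: ρ → (-2,16,6)
ρ-cycle length = 6 (tail of 1 descent step not counted)

6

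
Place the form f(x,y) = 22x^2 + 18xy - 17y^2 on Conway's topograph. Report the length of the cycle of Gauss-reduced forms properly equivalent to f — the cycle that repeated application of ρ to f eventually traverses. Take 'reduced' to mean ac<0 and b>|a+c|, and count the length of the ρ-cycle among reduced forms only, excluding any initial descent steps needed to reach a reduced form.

D = 1820, ⌊√D⌋ = 42
river: ρ → (-17,16,23)
river: ρ → (23,30,-10)
river: ρ → (-10,30,23)
river: ρ → (23,16,-17)
river: ρ → (-17,18,22)
river: ρ → (22,26,-13)
river: ρ → (-13,26,22)
river: ρ → (22,18,-17)
ρ-cycle length = 8 (tail of 0 descent steps not counted)

8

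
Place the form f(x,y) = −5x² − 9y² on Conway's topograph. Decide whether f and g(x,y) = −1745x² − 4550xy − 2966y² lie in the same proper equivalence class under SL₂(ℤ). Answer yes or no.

D₁ = -180, D₂ = -180
f is negative-definite; reduce −f:
−f: reduced (well bottom): (5,0,9) with a≤c, −a<b≤a
flip sign back: reduced form of f is (-5,0,-9)
g is negative-definite; reduce −g:
−g: translate: b→1060 (≡4550 mod 3490), so (1745,4550,2966)→(1745,1060,161)
−g: flip: (1745,1060,161)→(161,-1060,1745)
−g: translate: b→-94 (≡-1060 mod 322), so (161,-1060,1745)→(161,-94,14)
−g: flip: (161,-94,14)→(14,94,161)
−g: translate: b→10 (≡94 mod 28), so (14,94,161)→(14,10,5)
−g: flip: (14,10,5)→(5,-10,14)
−g: translate: b→0 (≡-10 mod 10), so (5,-10,14)→(5,0,9)
−g: reduced (well bottom): (5,0,9) with a≤c, −a<b≤a
flip sign back: reduced form of g is (-5,0,-9)
reduced forms (-5, 0, -9) vs (-5, 0, -9) ⇒ equivalent

yes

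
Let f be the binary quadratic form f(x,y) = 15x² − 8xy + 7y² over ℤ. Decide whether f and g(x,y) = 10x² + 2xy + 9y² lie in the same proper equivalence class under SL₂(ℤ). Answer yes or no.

D₁ = -356, D₂ = -356
f: flip: (15,-8,7)→(7,8,15)
f: translate: b→-6 (≡8 mod 14), so (7,8,15)→(7,-6,14)
f: reduced (well bottom): (7,-6,14) with a≤c, −a<b≤a
g: flip: (10,2,9)→(9,-2,10)
g: reduced (well bottom): (9,-2,10) with a≤c, −a<b≤a
reduced forms (7, -6, 14) vs (9, -2, 10) ⇒ inequivalent

no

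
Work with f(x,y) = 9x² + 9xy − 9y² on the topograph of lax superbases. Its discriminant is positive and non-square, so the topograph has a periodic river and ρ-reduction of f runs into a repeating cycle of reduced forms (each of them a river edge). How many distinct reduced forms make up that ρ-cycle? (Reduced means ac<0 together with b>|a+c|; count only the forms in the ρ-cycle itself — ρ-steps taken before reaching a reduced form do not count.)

D = 405, ⌊√D⌋ = 20
river: ρ → (-9,9,9)
river: ρ → (9,9,-9)
ρ-cycle length = 2 (tail of 0 descent steps not counted)

2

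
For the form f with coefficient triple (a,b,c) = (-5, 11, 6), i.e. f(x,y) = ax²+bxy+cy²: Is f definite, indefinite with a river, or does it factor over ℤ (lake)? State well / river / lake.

D = b²−4ac = 11² − 4·(-5)·6 = 241
D > 0 non-square ⇒ indefinite ⇒ periodic river

river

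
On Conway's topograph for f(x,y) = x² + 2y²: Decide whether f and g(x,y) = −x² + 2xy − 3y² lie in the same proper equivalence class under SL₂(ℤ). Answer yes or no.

D₁ = -8, D₂ = -8
f: reduced (well bottom): (1,0,2) with a≤c, −a<b≤a
g is negative-definite; reduce −g:
−g: translate: b→0 (≡-2 mod 2), so (1,-2,3)→(1,0,2)
−g: reduced (well bottom): (1,0,2) with a≤c, −a<b≤a
flip sign back: reduced form of g is (-1,0,-2)
reduced forms (1, 0, 2) vs (-1, 0, -2) ⇒ inequivalent

no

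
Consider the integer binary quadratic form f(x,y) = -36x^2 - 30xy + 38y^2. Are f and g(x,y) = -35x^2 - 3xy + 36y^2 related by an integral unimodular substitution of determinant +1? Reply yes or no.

D₁ = 6372, D₂ = 5049
discriminants differ ⇒ not SL₂(ℤ)-equivalent

no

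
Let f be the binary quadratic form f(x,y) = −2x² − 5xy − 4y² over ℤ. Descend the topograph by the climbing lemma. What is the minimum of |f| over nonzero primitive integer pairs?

translate: b→1 (≡5 mod 4), so (2,5,4)→(2,1,1)
flip: (2,1,1)→(1,-1,2)
translate: b→1 (≡-1 mod 2), so (1,-1,2)→(1,1,2)
reduced (well bottom): (1,1,2) with a≤c, −a<b≤a
well minimum |f| = |-1| = 1 (negative-definite)

1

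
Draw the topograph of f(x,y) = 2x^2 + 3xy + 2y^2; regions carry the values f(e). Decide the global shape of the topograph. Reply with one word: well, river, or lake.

D = b²−4ac = 3² − 4·2·2 = -7
D < 0 ⇒ definite ⇒ every region one sign ⇒ single well

well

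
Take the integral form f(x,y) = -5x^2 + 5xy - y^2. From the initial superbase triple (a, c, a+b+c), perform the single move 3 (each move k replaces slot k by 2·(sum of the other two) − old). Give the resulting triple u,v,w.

start (-5,-1,-1) = (f(1,0),f(0,1),f(1,1))
replace slot 3: 2·((-5)+(-1)) − (-1) = -11 → (-5,-1,-11)

-5,-1,-11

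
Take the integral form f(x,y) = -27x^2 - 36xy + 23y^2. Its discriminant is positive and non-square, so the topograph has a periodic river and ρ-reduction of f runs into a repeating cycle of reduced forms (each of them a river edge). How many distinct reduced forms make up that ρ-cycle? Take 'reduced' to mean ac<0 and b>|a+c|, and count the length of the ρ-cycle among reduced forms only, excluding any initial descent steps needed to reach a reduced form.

D = 3780, ⌊√D⌋ = 61
descent: ρ → (23,36,-27)  [lands on river]
river: ρ → (-27,18,32)
river: ρ → (32,46,-13)
river: ρ → (-13,58,8)
river: ρ → (8,54,-27)
river: ρ → (-27,54,8)
river: ρ → (8,58,-13)
river: ρ → (-13,46,32)
river: ρ → (32,18,-27)
river: ρ → (-27,36,23)
river: ρ → (23,56,-7)
river: ρ → (-7,56,23)
ρ-cycle length = 12 (tail of 1 descent step not counted)

12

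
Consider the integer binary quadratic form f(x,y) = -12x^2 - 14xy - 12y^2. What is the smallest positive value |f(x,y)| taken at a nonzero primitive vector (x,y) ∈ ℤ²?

translate: b→-10 (≡14 mod 24), so (12,14,12)→(12,-10,10)
flip: (12,-10,10)→(10,10,12)
reduced (well bottom): (10,10,12) with a≤c, −a<b≤a
well minimum |f| = |-10| = 10 (negative-definite)

10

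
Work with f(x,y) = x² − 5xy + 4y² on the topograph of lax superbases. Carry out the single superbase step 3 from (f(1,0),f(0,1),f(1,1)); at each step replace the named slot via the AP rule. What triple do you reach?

start (1,4,0) = (f(1,0),f(0,1),f(1,1))
replace slot 3: 2·(1+4) − 0 = 10 → (1,4,10)

1,4,10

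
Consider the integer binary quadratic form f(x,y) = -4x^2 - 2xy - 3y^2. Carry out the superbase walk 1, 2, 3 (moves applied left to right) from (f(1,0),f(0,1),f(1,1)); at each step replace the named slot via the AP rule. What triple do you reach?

start (-4,-3,-9) = (f(1,0),f(0,1),f(1,1))
replace slot 1: 2·((-3)+(-9)) − (-4) = -20 → (-20,-3,-9)
replace slot 2: 2·((-20)+(-9)) − (-3) = -55 → (-20,-55,-9)
replace slot 3: 2·((-20)+(-55)) − (-9) = -141 → (-20,-55,-141)

-20,-55,-141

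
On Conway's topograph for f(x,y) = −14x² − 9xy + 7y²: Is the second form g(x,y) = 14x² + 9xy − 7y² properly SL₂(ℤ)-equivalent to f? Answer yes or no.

D₁ = 473, D₂ = 473
river cycle of f (length 4): (7, 9, -14), (-14, 19, 2), (2, 21, -4), (-4, 19, 7)
river cycle of g (length 4): (-7, 19, 4), (4, 21, -2), (-2, 19, 14), (14, 9, -7)
cycles differ ⇒ inequivalent

no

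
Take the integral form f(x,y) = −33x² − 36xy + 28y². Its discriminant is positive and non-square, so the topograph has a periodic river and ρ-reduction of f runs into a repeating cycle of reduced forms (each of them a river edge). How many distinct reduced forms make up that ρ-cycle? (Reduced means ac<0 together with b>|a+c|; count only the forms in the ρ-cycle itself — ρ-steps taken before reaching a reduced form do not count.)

D = 4992, ⌊√D⌋ = 70
descent: ρ → (28,36,-33)  [lands on river]
river: ρ → (-33,30,31)
river: ρ → (31,32,-32)
river: ρ → (-32,32,31)
river: ρ → (31,30,-33)
river: ρ → (-33,36,28)
river: ρ → (28,20,-41)
river: ρ → (-41,62,7)
river: ρ → (7,64,-32)
river: ρ → (-32,64,7)
river: ρ → (7,62,-41)
river: ρ → (-41,20,28)
ρ-cycle length = 12 (tail of 1 descent step not counted)

12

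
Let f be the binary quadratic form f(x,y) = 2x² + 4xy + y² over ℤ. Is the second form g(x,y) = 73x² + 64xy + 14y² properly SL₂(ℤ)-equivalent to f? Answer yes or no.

D₁ = 8, D₂ = 8
river cycle of f (length 2): (1, 2, -1), (-1, 2, 1)
river cycle of g (length 2): (1, 2, -1), (-1, 2, 1)
cycles coincide ⇒ equivalent

yes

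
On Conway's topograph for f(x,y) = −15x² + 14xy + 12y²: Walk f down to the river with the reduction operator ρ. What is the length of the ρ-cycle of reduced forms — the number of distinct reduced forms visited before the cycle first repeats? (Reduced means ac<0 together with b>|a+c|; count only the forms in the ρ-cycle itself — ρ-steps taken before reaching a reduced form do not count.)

D = 916, ⌊√D⌋ = 30
river: ρ → (12,10,-17)
river: ρ → (-17,24,5)
river: ρ → (5,26,-12)
river: ρ → (-12,22,9)
river: ρ → (9,14,-20)
river: ρ → (-20,26,3)
river: ρ → (3,28,-11)
river: ρ → (-11,16,15)
river: ρ → (15,14,-12)
river: ρ → (-12,10,17)
river: ρ → (17,24,-5)
river: ρ → (-5,26,12)
river: ρ → (12,22,-9)
river: ρ → (-9,14,20)
river: ρ → (20,26,-3)
river: ρ → (-3,28,11)
river: ρ → (11,16,-15)
river: ρ → (-15,14,12)
ρ-cycle length = 18 (tail of 0 descent steps not counted)

18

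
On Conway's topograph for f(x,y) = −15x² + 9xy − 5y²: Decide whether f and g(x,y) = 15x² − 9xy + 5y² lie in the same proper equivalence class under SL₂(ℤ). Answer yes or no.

D₁ = -219, D₂ = -219
f is negative-definite; reduce −f:
−f: flip: (15,-9,5)→(5,9,15)
−f: translate: b→-1 (≡9 mod 10), so (5,9,15)→(5,-1,11)
−f: reduced (well bottom): (5,-1,11) with a≤c, −a<b≤a
flip sign back: reduced form of f is (-5,1,-11)
g: flip: (15,-9,5)→(5,9,15)
g: translate: b→-1 (≡9 mod 10), so (5,9,15)→(5,-1,11)
g: reduced (well bottom): (5,-1,11) with a≤c, −a<b≤a
reduced forms (-5, 1, -11) vs (5, -1, 11) ⇒ inequivalent

no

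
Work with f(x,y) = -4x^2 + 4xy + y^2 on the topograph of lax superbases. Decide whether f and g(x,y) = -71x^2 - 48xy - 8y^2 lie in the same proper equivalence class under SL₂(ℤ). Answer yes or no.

D₁ = 32, D₂ = 32
river cycle of f (length 2): (1, 4, -4), (-4, 4, 1)
river cycle of g (length 2): (1, 4, -4), (-4, 4, 1)
cycles coincide ⇒ equivalent

yes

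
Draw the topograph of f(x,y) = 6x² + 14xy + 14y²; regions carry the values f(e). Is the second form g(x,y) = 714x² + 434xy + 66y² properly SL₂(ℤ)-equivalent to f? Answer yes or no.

D₁ = -140, D₂ = -140
f: translate: b→2 (≡14 mod 12), so (6,14,14)→(6,2,6)
f: reduced (well bottom): (6,2,6) with a≤c, −a<b≤a
g: flip: (714,434,66)→(66,-434,714)
g: translate: b→-38 (≡-434 mod 132), so (66,-434,714)→(66,-38,6)
g: flip: (66,-38,6)→(6,38,66)
g: translate: b→2 (≡38 mod 12), so (6,38,66)→(6,2,6)
g: reduced (well bottom): (6,2,6) with a≤c, −a<b≤a
reduced forms (6, 2, 6) vs (6, 2, 6) ⇒ equivalent

yes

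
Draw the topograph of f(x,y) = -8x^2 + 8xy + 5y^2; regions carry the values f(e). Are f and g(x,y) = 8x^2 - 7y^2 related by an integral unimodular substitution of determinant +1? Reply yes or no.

D₁ = 224, D₂ = 224
river cycle of f (length 4): (5, 12, -4), (-4, 12, 5), (5, 8, -8), (-8, 8, 5)
river cycle of g (length 2): (-7, 14, 1), (1, 14, -7)
cycles differ ⇒ inequivalent

no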